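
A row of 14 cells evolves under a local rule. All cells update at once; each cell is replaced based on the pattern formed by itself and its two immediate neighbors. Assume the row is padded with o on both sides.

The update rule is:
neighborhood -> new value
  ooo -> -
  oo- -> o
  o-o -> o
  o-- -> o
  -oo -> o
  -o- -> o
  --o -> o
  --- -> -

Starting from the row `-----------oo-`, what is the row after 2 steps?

oo-------oo---

o---------oooo
oo-------oo---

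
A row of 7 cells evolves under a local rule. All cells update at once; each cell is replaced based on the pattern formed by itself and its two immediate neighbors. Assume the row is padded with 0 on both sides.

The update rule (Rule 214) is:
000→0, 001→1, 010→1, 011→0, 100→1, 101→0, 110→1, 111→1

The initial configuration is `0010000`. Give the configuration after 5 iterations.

0111000
1011100
1001110
1110111
0110011

0110011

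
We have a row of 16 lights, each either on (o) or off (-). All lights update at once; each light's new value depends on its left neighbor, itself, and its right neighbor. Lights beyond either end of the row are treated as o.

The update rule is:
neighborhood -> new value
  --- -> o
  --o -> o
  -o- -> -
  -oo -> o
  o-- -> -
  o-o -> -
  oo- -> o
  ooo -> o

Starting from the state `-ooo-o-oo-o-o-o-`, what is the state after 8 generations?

generation 1: -ooo---oo-------
generation 2: -ooo-oooo-oooooo
generation 3: -ooo-oooo-oooooo  (fixed point — unchanged through generation 8)

-ooo-oooo-oooooo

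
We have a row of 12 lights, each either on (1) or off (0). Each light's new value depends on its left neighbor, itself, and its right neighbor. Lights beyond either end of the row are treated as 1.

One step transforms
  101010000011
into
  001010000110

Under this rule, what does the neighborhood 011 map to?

At position 10 the neighborhood is 011; the next row has 1 there.

1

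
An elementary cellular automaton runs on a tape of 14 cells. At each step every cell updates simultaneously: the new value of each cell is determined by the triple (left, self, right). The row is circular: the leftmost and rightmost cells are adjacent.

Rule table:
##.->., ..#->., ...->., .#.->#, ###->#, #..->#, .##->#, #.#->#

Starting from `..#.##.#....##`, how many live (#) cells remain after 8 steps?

11

#.###.###...#.
####.###.#..##
###.###.###.##
##.###.###.###
#.###.###.####
.###.###.#####
###.###.#####.
##.###.#####.#
count of #: 11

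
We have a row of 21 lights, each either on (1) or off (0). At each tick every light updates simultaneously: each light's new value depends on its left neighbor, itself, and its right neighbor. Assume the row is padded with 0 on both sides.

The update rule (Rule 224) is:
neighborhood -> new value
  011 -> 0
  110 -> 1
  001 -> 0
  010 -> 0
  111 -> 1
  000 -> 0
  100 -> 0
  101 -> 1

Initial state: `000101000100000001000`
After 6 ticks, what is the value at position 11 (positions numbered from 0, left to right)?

0

tick 1: 000010000000000000000
tick 2: 000000000000000000000
tick 3: 000000000000000000000  (fixed point — unchanged through tick 6)
position 11 holds 0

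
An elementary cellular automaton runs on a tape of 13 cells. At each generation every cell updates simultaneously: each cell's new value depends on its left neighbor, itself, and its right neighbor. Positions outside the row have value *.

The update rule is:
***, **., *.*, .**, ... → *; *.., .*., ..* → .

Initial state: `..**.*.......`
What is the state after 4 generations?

generation 1: ..***..*****.
generation 2: ..***..******
generation 3: ..***..******  (fixed point — unchanged through generation 4)

..***..******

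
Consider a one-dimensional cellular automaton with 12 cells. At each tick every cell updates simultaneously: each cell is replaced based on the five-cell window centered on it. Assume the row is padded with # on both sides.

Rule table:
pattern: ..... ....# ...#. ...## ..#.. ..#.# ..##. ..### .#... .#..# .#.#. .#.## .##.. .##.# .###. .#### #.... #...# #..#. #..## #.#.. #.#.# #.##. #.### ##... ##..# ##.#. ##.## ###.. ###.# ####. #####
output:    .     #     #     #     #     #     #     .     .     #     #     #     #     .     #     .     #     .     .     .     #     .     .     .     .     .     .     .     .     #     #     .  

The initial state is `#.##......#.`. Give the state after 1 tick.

#..#.#..####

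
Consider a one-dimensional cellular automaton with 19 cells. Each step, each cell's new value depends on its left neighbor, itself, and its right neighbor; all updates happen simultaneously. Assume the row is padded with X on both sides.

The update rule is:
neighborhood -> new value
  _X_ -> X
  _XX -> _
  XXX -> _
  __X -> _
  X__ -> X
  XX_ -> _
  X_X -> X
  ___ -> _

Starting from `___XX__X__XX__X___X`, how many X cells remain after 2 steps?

step 1: X____X_XX___X_XX___
step 2: _X___XX__X__XX__X__
count of X: 7

7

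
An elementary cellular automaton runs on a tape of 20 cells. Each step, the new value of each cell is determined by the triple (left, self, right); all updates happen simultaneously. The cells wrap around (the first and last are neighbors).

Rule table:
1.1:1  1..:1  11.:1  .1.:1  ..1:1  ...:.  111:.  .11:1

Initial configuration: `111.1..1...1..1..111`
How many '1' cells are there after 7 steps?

16

step 1: ..1111111.11111111..
step 2: .11.....111......11.
step 3: 1111...11.11....1111
step 4: ...11.1111111..11...
step 5: ..11111.....111111..
step 6: .11...11...11....11.
step 7: 1111.1111.1111..1111
count of 1: 16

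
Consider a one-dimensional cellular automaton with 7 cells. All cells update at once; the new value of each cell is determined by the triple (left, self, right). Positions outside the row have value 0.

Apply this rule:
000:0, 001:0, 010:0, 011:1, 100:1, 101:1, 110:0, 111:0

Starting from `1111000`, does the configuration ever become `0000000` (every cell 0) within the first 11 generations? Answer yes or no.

yes

1000100
0100010
0010001
0001000
0000100
0000010
0000001
0000000
all cells are 0 at generation 8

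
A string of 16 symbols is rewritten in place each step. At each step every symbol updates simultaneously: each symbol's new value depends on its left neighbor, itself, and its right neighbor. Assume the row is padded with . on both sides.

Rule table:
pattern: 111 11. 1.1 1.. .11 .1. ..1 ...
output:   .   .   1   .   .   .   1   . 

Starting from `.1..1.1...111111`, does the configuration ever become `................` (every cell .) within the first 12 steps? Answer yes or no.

step 1: 1..1.1...1......
step 2: ..1.1...1.......
step 3: .1.1...1........
step 4: 1.1...1.........
step 5: .1...1..........
step 6: 1...1...........
step 7: ...1............
step 8: ..1.............
step 9: .1..............
step 10: 1...............
step 11: ................
all cells are . at step 11

yes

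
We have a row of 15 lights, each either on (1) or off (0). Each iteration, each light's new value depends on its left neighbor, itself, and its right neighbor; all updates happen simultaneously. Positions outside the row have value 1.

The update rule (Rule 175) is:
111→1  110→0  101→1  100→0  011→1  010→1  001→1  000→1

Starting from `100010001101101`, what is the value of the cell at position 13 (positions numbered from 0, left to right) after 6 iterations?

1

001110111011011
011101110110111
111011101101111
110111011011111
101110110111111
011101101111111
position 13 holds 1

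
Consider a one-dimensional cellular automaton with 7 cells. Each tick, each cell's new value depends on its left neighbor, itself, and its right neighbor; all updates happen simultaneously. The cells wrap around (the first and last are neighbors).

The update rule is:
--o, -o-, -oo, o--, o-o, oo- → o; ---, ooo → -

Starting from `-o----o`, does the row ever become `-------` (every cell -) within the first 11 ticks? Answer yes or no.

tick 1: ooo--oo
tick 2: --oooo-
tick 3: -oo--oo
tick 4: ooooooo
tick 5: -------
all cells are - at tick 5

yes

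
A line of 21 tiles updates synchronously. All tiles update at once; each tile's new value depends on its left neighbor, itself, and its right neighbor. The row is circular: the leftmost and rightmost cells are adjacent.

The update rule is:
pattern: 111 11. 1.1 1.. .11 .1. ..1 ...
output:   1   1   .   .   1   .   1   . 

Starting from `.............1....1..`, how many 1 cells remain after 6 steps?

2

............1....1...
...........1....1....
..........1....1.....
.........1....1......
........1....1.......
.......1....1........
count of 1: 2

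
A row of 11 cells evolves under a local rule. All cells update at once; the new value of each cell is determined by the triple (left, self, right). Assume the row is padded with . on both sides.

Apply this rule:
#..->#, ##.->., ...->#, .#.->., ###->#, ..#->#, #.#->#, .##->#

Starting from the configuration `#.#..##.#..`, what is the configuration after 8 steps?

#.##.#.#.#.

.#.###.#.##
#.###.#.##.
.###.#.##.#
###.#.##.#.
##.#.##.#.#
#.#.##.#.#.
.#.##.#.#.#
#.##.#.#.#.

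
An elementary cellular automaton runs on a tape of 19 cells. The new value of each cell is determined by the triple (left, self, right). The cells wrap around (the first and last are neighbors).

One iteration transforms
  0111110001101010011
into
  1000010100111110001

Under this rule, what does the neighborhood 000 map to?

1

At position 7 the neighborhood is 000; the next row has 1 there.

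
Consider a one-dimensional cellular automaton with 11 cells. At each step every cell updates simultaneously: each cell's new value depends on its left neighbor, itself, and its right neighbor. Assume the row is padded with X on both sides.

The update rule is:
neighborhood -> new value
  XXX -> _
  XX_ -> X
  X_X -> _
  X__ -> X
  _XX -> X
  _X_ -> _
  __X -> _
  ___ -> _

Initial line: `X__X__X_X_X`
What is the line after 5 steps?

___XXX__X_X

XX__X_____X
_XX__X____X
_XXX__X___X
_X_XX__X__X
___XXX__X_X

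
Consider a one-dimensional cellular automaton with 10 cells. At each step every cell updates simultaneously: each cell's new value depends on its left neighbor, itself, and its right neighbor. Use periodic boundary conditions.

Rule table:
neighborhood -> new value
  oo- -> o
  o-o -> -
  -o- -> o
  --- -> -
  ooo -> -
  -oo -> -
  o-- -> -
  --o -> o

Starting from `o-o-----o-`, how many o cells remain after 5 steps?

o-o----oo-
o-o---o-o-
o-o--oo-o-
o-o-o-o-o-
o-o-o-o-o-
count of o: 5

5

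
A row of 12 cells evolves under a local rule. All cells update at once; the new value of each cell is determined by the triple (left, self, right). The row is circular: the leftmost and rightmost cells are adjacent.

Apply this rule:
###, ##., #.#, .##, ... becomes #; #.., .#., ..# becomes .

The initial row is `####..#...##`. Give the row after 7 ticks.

#######..###

####....#.##
####.##..###
#######..###
#######..###  (fixed point — unchanged through tick 7)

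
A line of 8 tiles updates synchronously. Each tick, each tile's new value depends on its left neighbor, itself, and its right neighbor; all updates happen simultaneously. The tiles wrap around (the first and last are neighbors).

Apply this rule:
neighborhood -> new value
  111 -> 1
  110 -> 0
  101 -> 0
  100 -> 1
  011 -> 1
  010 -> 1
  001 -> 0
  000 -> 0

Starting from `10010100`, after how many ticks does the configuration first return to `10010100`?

2

tick 1: 11010110
tick 2: 10010100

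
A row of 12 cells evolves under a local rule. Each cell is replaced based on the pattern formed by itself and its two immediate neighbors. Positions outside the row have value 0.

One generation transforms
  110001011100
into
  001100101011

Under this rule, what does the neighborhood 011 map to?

0

At position 0 the neighborhood is 011; the next row has 0 there.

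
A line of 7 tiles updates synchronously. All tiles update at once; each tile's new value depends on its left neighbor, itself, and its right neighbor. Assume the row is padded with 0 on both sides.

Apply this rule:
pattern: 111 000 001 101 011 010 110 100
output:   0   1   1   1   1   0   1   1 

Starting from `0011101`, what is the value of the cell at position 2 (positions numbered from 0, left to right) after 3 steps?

1

1110110
1011111
0110001
position 2 holds 1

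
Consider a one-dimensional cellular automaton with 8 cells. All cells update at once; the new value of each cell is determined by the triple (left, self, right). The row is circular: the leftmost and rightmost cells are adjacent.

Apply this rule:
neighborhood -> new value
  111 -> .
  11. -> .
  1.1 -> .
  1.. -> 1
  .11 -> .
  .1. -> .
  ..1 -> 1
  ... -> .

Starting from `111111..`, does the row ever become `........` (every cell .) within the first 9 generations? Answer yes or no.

no

......11
1....1..
.1..1.11
..11....
.1..1...
1.11.1..
......11  (repeats generation 1; period 6)
generation 9: .1..1.11
generation 9 is .1..1.11, still not uniform .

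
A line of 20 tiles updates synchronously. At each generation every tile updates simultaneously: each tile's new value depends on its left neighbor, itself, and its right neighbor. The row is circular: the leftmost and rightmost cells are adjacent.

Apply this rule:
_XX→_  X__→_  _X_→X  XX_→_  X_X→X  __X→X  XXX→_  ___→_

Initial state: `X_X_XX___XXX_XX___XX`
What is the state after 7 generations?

__X___X____X___XX___

generation 1: _XXX____X___X____X__
generation 2: X______XX__XX___XX__
generation 3: X_____X___X____X___X
generation 4: _____XX__XX___XX__X_
generation 5: ____X___X____X___XX_
generation 6: ___XX__XX___XX__X___
generation 7: __X___X____X___XX___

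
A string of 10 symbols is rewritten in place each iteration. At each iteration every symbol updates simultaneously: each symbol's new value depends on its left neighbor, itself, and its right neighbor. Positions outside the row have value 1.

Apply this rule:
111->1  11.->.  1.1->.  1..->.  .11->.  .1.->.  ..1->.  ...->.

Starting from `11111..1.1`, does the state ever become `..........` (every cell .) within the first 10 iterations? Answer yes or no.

1111......
111.......
11........
1.........
..........
all cells are . at iteration 5

yes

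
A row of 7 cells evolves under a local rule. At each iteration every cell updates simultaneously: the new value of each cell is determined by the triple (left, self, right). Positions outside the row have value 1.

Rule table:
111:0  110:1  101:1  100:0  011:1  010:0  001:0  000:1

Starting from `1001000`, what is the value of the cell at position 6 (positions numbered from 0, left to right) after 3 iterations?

1

1000010
1011001
1111001
position 6 holds 1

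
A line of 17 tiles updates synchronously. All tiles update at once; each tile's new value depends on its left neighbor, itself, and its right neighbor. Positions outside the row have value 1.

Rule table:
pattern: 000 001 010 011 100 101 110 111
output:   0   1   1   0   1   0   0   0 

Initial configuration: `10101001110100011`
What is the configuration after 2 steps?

11100001001000111

00101110000110100
11100001001000111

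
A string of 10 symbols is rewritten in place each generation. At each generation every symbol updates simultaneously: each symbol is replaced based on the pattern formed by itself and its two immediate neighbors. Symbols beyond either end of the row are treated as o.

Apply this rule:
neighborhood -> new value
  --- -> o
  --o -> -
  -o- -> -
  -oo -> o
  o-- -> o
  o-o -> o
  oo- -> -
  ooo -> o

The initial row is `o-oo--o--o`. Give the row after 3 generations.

-oo-o--o-o
oo-o-o--oo
o-o-o-o-oo

o-o-o-o-oo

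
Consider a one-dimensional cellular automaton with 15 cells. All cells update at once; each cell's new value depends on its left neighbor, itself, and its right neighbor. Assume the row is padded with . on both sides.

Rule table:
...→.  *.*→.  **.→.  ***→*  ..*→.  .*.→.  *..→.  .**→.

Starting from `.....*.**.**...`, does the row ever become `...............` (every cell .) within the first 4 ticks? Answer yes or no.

...............
all cells are . at tick 1

yes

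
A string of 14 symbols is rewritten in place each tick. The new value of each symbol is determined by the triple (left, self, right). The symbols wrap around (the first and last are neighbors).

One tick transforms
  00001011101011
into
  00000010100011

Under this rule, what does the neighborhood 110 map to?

At position 8 the neighborhood is 110; the next row has 1 there.

1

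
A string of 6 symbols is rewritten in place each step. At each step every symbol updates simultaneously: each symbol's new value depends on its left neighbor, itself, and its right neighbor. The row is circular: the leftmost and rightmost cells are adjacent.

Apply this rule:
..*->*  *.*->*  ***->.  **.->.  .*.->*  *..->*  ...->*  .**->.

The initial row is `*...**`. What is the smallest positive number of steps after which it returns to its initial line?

.***..
*...**

2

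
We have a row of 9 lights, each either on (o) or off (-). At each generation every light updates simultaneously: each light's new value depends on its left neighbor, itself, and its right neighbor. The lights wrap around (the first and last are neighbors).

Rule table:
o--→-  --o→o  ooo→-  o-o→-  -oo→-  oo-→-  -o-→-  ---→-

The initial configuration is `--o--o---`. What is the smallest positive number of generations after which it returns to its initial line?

9

-o--o----
o--o-----
--o-----o
-o-----o-
o-----o--
-----o--o
----o--o-
---o--o--
--o--o---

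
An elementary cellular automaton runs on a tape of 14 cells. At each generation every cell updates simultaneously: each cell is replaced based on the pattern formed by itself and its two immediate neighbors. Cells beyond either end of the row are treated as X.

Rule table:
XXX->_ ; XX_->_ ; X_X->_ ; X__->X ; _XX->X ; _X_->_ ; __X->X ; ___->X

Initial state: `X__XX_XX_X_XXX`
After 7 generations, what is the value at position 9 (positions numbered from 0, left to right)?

_XXX__X____X__
_X__XX_XXXX_XX
__XXX__X____X_
XXX__XX_XXXX__
___XXX__X___XX
XXXX__XX_XXXX_
____XXX__X____
position 9 holds X

X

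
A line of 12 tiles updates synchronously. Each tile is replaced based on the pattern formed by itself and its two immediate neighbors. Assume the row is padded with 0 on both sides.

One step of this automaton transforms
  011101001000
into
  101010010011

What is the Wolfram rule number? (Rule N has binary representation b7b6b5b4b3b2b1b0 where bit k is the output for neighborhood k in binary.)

position 2: 111 → 1  (bit 7 = 1)
position 3: 110 → 0  (bit 6 = 0)
position 4: 101 → 1  (bit 5 = 1)
position 6: 100 → 0  (bit 4 = 0)
position 1: 011 → 0  (bit 3 = 0)
position 5: 010 → 0  (bit 2 = 0)
position 0: 001 → 1  (bit 1 = 1)
position 10: 000 → 1  (bit 0 = 1)
bits b7..b0 = 10100011 = 163

163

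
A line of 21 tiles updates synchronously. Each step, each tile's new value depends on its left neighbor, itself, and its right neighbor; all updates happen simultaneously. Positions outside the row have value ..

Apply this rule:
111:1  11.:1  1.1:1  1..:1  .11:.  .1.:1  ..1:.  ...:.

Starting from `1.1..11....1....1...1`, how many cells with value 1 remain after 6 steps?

9

1111..11...11...11..1
.1111..11...11...11.1
..1111..11...11...111
...1111..11...11...11
....1111..11...11...1
.....1111..11...11..1
count of 1: 9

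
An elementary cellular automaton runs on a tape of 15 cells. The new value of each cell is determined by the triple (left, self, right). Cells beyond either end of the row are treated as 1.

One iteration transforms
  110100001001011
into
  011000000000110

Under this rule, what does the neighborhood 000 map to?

0

At position 5 the neighborhood is 000; the next row has 0 there.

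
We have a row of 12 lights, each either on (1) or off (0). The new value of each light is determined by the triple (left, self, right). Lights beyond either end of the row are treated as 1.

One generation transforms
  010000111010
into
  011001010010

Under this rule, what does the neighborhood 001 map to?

At position 5 the neighborhood is 001; the next row has 1 there.

1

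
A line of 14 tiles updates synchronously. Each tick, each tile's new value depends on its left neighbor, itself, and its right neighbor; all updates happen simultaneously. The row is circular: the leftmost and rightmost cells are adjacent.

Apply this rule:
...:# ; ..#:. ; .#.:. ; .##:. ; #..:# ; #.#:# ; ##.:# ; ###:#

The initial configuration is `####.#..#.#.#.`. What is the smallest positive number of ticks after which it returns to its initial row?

tick 1: .####.#..#.#.#
tick 2: #.####.#..#.#.
tick 3: .#.####.#..#.#
tick 4: #.#.####.#..#.
tick 5: .#.#.####.#..#
tick 6: #.#.#.####.#..
tick 7: .#.#.#.####.#.
tick 8: ..#.#.#.####.#
tick 9: #..#.#.#.####.
tick 10: .#..#.#.#.####
tick 11: #.#..#.#.#.###
tick 12: ##.#..#.#.#.##
tick 13: ###.#..#.#.#.#
tick 14: ####.#..#.#.#.

14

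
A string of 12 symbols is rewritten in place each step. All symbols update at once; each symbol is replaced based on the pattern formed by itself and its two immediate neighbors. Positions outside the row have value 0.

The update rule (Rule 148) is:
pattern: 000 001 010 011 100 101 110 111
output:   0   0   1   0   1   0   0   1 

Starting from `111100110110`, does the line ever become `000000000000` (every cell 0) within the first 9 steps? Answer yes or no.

step 1: 011010000001
step 2: 000011000001
step 3: 000000100001
step 4: 000000110001
step 5: 000000001001
step 6: 000000001101
step 7: 000000000001
step 8: 000000000001  (fixed point — unchanged through step 9)
step 9 is 000000000001, still not uniform 0

no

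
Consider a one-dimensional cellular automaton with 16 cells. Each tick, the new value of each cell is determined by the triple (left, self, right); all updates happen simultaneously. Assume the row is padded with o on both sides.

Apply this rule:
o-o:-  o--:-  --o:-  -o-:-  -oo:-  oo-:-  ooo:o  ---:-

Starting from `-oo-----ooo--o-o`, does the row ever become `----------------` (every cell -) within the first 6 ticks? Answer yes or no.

yes

---------o------
----------------
all cells are - at tick 2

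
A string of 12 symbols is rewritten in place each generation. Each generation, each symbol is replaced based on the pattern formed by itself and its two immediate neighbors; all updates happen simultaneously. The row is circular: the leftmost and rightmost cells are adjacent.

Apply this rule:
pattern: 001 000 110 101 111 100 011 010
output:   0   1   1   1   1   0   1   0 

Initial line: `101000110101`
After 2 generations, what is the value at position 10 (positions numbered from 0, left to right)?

1

110010111011
110001111111
position 10 holds 1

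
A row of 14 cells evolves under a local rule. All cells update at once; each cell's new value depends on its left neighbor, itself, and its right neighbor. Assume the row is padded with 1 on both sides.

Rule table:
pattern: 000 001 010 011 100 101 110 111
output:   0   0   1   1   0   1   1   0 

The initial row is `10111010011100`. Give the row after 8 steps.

11101110010100
00111010011100
00101110010100
00111010011100  (repeats step 2; period 2)
step 8: 00111010011100

00111010011100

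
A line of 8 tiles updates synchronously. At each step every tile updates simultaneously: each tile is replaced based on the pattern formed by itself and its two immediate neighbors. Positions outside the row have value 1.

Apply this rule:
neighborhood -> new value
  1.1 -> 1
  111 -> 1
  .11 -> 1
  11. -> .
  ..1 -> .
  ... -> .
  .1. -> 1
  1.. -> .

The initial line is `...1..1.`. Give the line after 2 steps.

...1..11

...1..11
...1..11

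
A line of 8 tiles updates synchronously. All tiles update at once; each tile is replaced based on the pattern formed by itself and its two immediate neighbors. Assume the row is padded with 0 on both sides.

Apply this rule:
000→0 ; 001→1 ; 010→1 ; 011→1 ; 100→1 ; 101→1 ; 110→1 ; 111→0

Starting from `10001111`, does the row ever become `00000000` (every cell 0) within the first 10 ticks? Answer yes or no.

tick 1: 11011001
tick 2: 11111111
tick 3: 10000001
tick 4: 11000011
tick 5: 11100111
tick 6: 10111101
tick 7: 11100111  (repeats tick 5; period 2)
tick 10: 10111101
tick 10 is 10111101, still not uniform 0

no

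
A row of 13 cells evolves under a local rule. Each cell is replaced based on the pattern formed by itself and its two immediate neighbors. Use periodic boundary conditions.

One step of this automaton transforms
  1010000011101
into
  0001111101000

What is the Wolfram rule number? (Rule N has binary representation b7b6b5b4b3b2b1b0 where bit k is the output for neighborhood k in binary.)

147

position 9: 111 → 1  (bit 7 = 1)
position 0: 110 → 0  (bit 6 = 0)
position 1: 101 → 0  (bit 5 = 0)
position 3: 100 → 1  (bit 4 = 1)
position 8: 011 → 0  (bit 3 = 0)
position 2: 010 → 0  (bit 2 = 0)
position 7: 001 → 1  (bit 1 = 1)
position 4: 000 → 1  (bit 0 = 1)
bits b7..b0 = 10010011 = 147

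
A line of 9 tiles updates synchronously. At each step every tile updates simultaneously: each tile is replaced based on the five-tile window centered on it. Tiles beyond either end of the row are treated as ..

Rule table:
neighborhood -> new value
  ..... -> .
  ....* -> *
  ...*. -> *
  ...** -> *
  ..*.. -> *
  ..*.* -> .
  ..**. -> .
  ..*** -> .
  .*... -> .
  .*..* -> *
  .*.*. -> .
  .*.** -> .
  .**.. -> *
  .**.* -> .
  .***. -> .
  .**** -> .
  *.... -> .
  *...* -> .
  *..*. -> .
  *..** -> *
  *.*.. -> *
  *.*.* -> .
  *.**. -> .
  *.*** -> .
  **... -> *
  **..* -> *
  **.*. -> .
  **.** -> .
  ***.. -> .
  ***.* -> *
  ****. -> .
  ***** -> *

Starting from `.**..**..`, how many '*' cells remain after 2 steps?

step 1: *.***.**.
step 2: ....*..**
count of *: 3

3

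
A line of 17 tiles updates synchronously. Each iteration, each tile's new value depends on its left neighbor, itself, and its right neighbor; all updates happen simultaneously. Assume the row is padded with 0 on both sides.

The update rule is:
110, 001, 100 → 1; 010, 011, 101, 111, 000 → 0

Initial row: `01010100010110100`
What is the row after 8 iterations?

00000100010101010

iteration 1: 10000010100010010
iteration 2: 01000100010101101
iteration 3: 10101010100000100
iteration 4: 00000000010001010
iteration 5: 00000000101010001
iteration 6: 00000001000001010
iteration 7: 00000010100010001
iteration 8: 00000100010101010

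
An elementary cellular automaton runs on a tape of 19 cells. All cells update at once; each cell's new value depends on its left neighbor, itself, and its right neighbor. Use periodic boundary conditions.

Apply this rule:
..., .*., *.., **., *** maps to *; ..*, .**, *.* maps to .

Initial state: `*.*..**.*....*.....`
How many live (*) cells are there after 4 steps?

*.**..*.****.*****.
*..**.*..***..****.
**..*.**..***..***.
.**.*..**..***..**.
count of *: 10

10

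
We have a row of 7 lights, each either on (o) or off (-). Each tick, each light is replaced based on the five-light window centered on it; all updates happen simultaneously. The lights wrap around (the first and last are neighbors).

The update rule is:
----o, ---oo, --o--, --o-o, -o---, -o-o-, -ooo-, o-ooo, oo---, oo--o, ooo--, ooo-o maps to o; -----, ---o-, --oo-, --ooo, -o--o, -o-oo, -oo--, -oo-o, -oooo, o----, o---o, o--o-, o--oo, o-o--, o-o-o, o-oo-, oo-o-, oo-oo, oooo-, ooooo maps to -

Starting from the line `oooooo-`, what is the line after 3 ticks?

tick 1: o----o-
tick 2: -o-o-oo
tick 3: --o----

--o----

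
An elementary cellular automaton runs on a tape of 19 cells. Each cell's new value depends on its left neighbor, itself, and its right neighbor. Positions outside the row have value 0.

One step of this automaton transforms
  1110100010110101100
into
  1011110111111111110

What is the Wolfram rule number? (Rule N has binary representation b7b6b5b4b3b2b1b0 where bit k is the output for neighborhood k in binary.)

126

position 1: 111 → 0  (bit 7 = 0)
position 2: 110 → 1  (bit 6 = 1)
position 3: 101 → 1  (bit 5 = 1)
position 5: 100 → 1  (bit 4 = 1)
position 0: 011 → 1  (bit 3 = 1)
position 4: 010 → 1  (bit 2 = 1)
position 7: 001 → 1  (bit 1 = 1)
position 6: 000 → 0  (bit 0 = 0)
bits b7..b0 = 01111110 = 126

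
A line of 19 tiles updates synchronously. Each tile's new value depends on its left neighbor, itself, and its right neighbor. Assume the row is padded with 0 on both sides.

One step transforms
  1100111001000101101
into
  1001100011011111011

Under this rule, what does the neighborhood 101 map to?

At position 14 the neighborhood is 101; the next row has 1 there.

1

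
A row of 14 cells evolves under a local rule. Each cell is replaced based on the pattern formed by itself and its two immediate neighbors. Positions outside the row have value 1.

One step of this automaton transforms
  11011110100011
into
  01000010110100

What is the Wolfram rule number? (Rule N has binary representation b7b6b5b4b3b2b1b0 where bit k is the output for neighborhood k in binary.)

position 0: 111 → 0  (bit 7 = 0)
position 1: 110 → 1  (bit 6 = 1)
position 2: 101 → 0  (bit 5 = 0)
position 9: 100 → 1  (bit 4 = 1)
position 3: 011 → 0  (bit 3 = 0)
position 8: 010 → 1  (bit 2 = 1)
position 11: 001 → 1  (bit 1 = 1)
position 10: 000 → 0  (bit 0 = 0)
bits b7..b0 = 01010110 = 86

86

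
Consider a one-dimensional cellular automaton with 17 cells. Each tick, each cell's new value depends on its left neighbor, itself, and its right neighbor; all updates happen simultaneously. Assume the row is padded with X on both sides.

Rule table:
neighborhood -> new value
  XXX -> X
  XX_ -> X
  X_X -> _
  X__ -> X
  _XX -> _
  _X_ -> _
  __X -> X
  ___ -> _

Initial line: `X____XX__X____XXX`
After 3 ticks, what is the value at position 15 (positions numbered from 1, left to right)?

XX__X_XXX_X__X_XX
XXXX___XX__XX___X
XXXXX_X_XXX_XX_X_
position 15 holds _

_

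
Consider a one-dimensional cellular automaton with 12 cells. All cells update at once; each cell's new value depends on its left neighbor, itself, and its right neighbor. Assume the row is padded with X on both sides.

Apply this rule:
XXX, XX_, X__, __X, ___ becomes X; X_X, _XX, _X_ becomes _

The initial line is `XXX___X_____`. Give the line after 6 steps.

XXXXXX_XXXXX
XXXXXX__XXXX
XXXXXXXX_XXX
XXXXXXXX__XX
XXXXXXXXXX_X
XXXXXXXXXX__

XXXXXXXXXX__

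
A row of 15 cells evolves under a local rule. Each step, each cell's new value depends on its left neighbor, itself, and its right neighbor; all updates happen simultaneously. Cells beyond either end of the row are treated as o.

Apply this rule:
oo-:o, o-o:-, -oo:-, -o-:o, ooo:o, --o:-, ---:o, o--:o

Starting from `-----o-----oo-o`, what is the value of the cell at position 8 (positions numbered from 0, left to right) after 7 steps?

step 1: oooo-ooooo--o--
step 2: oooo--ooooo-oo-
step 3: ooooo--oooo--o-
step 4: oooooo--oooo-o-
step 5: ooooooo--ooo-o-
step 6: oooooooo--oo-o-
step 7: ooooooooo--o-o-
position 8 holds o

o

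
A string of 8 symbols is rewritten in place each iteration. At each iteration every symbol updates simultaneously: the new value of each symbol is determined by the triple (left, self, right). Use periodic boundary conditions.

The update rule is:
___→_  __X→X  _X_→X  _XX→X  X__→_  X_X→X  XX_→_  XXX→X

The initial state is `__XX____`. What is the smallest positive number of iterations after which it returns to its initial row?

8

_XX_____
XX______
X______X
______XX
_____XX_
____XX__
___XX___
__XX____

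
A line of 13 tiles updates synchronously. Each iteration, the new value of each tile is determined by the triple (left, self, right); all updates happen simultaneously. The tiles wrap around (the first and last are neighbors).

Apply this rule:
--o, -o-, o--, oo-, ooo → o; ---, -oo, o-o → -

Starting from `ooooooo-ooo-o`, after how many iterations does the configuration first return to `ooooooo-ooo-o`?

26

ooooooo--oo--
-oooooooo-ooo
--ooooooo--oo
oo-oooooooo-o
oo--ooooooo--
-ooo-oooooooo
--oo--ooooooo
oo-ooo-oooooo
oo--oo--ooooo
oooo-ooo-oooo
oooo--oo--ooo
oooooo-ooo-oo
oooooo--oo--o
oooooooo-ooo-
-ooooooo--oo-
o-oooooooo-oo
o--ooooooo--o
ooo-oooooooo-
-oo--ooooooo-
o-ooo-ooooooo
o--oo--oooooo
ooo-ooo-ooooo
ooo--oo--oooo
ooooo-ooo-ooo
ooooo--oo--oo
ooooooo-ooo-o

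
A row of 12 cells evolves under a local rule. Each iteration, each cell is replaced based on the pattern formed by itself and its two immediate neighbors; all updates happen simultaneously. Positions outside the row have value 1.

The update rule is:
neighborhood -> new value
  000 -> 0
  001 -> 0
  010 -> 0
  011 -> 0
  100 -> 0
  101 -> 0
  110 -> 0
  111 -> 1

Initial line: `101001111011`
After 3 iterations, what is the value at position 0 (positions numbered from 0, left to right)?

0

000000110001
000000000000
000000000000
position 0 holds 0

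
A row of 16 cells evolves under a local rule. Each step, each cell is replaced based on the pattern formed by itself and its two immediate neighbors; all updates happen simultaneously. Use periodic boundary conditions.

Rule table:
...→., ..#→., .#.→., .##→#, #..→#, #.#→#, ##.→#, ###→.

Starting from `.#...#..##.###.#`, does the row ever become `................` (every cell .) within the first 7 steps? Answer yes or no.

no

#.#...#.####.##.
.#.#...##..#####
#.#.#..###.#...#
##.#.#.#.##.#..#
.##.#.#.####.#.#
####.#.##..##.#.
#..##.####.###.#
step 7 is #..##.####.###.#, still not uniform .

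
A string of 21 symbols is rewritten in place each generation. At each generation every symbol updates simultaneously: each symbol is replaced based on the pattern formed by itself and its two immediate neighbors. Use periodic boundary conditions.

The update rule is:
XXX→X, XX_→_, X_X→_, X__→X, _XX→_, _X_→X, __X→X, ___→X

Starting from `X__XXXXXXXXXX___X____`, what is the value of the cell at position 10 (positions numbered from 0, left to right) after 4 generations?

_

generation 1: XXX_XXXXXXXX_XXXXXXXX
generation 2: XX___XXXXXX___XXXXXXX
generation 3: X_XXX_XXXX_XXX_XXXXXX
generation 4: ___X___XX___X___XXXXX
position 10 holds _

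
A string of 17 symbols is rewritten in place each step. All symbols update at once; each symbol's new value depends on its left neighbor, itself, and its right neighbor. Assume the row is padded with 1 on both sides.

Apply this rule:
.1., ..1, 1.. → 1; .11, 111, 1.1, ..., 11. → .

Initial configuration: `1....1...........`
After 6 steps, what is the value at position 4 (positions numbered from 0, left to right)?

1

.1..111.........1
.111...1.......1.
....1.111.....11.
1..11....1...1...
.11..1..111.111.1
...11111.........
position 4 holds 1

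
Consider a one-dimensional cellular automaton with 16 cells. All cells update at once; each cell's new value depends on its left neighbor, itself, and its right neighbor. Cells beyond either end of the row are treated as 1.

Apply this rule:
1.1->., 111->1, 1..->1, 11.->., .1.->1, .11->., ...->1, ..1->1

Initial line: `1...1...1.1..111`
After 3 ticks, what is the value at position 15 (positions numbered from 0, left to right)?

.11111111.111.11
..111111...1...1
11.1111.1111111.
position 15 holds .

.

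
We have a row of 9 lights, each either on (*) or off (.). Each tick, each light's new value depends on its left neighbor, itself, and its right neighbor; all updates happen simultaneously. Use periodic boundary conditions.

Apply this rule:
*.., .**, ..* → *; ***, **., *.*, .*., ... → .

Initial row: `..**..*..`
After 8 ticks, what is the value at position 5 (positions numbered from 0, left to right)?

*

.**.**.*.
**..*...*
..**.*.**
***....*.
*..*..*..
.**.**.**
.*..*..*.
*.**.**.*
position 5 holds *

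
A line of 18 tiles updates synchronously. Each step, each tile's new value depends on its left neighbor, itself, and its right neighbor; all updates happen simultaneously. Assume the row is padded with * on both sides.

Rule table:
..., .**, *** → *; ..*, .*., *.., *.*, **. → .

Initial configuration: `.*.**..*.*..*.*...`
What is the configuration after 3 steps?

...*............*.
.*...**********...
...*.*********..*.

...*.*********..*.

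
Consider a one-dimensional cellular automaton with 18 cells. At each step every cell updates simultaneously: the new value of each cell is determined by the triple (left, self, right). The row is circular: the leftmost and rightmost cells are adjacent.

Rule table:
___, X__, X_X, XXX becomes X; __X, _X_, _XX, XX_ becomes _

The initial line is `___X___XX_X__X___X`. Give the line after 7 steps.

XX__XX___X_X__XX__
__X___XX__X_X___X_
X__XX___X__X_XX__X
_X___XX__X__X__X__
__XX___X__X__X__XX
X___XX__X__X__X___
_XX___X__X__X__XX_

_XX___X__X__X__XX_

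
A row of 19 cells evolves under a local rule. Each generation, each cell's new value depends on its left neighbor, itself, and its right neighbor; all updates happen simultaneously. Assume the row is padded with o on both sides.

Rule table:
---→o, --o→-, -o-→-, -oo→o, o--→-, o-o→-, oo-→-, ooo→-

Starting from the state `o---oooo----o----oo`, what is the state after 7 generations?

-----oooo-o--------

--o-o----oo---oo-o-
------oo-o--o-o----
-oooo-o---------oo-
-o------ooooooo-o--
---oooo-o----------
-o-o------oooooooo-
-----oooo-o--------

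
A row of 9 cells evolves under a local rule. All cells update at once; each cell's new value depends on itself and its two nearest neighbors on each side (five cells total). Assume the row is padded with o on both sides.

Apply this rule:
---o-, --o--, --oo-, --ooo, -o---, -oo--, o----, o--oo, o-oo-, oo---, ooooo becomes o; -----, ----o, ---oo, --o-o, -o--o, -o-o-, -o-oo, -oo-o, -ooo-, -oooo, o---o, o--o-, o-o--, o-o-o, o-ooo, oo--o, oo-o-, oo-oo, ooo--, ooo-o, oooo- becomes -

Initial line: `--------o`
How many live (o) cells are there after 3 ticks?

oo------o
--oo----o
-ooooo--o
count of o: 6

6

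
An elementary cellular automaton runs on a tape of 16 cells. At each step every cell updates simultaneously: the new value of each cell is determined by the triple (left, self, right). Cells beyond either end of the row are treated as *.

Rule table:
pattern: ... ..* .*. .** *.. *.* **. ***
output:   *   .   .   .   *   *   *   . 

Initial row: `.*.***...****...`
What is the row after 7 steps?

step 1: *.*..***....***.
step 2: **.*...****...**
step 3: .**.**....***...
step 4: *.**.****...***.
step 5: **.**...***...**
step 6: .**.***...***...
step 7: *.**..***...***.

*.**..***...***.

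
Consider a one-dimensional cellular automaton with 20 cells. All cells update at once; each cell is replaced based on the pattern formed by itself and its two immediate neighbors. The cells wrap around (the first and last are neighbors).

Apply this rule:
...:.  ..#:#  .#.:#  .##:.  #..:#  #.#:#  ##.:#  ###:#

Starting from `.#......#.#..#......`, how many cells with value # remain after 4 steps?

step 1: ###....########.....
step 2: .###..#.########...#
step 3: #.######.########.##
step 4: ##.######.########.#
count of #: 17

17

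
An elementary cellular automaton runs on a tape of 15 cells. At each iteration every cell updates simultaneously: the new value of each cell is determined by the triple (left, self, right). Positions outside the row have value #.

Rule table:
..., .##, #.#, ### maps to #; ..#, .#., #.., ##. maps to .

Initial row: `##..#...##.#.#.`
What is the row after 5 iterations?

.....#....#####

iteration 1: #.....#.#.#.#.#
iteration 2: ..###..#.#.#.##
iteration 3: ..##....#.#.###
iteration 4: ..#..##..#.####
iteration 5: .....#....#####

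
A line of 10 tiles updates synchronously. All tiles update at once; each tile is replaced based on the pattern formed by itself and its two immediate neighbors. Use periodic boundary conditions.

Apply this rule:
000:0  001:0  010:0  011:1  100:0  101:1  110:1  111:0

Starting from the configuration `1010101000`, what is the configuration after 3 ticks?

0001000000

0101010000
0010100000
0001000000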